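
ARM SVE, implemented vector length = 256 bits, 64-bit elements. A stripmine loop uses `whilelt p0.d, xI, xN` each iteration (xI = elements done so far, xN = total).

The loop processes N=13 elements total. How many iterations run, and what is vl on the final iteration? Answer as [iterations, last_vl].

[iterations, last_vl] = [4, 1]

256-bit reg / 64-bit elem → 4 lanes
13 elements at 4/iter → 4 passes, remainder 1 on the last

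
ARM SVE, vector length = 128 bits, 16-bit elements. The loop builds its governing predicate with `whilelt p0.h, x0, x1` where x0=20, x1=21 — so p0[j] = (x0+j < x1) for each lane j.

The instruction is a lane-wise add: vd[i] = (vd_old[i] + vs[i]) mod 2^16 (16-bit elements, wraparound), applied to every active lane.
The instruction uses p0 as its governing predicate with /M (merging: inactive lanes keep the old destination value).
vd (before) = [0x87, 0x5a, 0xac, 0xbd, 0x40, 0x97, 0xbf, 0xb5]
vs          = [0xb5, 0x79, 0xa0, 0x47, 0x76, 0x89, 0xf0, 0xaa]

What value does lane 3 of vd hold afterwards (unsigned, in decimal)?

vd[3] = 189

128-bit reg / 16-bit elem → 8 lanes
active while 20+j < 21, i.e. j ∈ [0,1) capped at 8 ⇒ 1
[0] add(0x87,0xb5) = 0x13c
[1] tail/keep = 0x5a
[2] tail/keep = 0xac
[3] tail/keep = 0xbd
[4] tail/keep = 0x40
[5] tail/keep = 0x97
[6] tail/keep = 0xbf
[7] tail/keep = 0xb5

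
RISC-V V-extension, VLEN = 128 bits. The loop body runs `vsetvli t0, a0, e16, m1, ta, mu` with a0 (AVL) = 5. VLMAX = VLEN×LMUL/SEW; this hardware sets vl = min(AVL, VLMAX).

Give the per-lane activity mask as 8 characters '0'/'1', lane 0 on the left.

VLMAX = (128 × 1) / 16 = 8 lanes
vl ← min(5, 8) = 5
bits (lane 0 leftmost): 11111000

predicate = 11111000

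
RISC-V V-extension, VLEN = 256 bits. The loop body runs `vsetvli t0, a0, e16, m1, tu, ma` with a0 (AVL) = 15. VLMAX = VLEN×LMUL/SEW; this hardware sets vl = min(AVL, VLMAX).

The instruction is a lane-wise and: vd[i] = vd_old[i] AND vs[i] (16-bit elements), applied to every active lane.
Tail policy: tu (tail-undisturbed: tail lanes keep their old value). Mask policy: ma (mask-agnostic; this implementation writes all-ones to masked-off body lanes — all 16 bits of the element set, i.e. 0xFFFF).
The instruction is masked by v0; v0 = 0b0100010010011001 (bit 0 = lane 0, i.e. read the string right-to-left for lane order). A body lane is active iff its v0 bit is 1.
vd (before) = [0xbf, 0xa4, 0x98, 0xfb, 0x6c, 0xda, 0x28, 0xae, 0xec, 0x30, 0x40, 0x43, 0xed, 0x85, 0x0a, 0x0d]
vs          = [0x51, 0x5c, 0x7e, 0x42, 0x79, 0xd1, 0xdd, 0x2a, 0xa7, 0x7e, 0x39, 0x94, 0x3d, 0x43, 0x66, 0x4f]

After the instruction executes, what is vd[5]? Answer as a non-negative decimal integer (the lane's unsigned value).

VLMAX = (256 × 1) / 16 = 16 lanes
AVL=15 ≤ VLMAX=16, so vl = 15
vd[0] and(0xbf,0x51) -> 0x11
vd[1] mask-off/ones -> 0xffff
vd[2] mask-off/ones -> 0xffff
vd[3] and(0xfb,0x42) -> 0x42
vd[4] and(0x6c,0x79) -> 0x68
vd[5] mask-off/ones -> 0xffff
vd[6] mask-off/ones -> 0xffff
vd[7] and(0xae,0x2a) -> 0x2a
vd[8] mask-off/ones -> 0xffff
vd[9] mask-off/ones -> 0xffff
vd[10] and(0x40,0x39) -> 0x00
vd[11] mask-off/ones -> 0xffff
vd[12] mask-off/ones -> 0xffff
vd[13] mask-off/ones -> 0xffff
vd[14] and(0x0a,0x66) -> 0x02
vd[15] tail/keep -> 0x0d

vd[5] = 65535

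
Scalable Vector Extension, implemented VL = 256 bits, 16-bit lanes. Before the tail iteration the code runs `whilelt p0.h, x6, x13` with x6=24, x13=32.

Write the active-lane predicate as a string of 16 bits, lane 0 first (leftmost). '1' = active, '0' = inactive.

register lanes = 256/16 = 16
active while 24+j < 32, i.e. j ∈ [0,8) capped at 16 ⇒ 8
bits (lane 0 leftmost): 1111111100000000

predicate = 1111111100000000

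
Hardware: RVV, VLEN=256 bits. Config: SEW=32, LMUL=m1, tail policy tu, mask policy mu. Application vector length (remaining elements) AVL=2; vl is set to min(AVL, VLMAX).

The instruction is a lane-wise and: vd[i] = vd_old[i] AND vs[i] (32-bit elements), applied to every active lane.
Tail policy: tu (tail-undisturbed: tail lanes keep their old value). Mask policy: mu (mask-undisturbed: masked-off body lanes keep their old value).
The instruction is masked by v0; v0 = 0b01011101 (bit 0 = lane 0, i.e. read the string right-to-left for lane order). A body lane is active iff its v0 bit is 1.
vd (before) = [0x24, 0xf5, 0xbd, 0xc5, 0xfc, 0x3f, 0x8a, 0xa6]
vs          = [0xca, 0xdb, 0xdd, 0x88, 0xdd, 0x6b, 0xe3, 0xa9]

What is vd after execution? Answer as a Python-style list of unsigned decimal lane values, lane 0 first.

VLMAX = (256 × 1) / 32 = 8 lanes
vl ← min(2, 8) = 2
vd[0] and(0x24,0xca) -> 0x00
vd[1] mask-off/keep -> 0xf5
vd[2] tail/keep -> 0xbd
vd[3] tail/keep -> 0xc5
vd[4] tail/keep -> 0xfc
vd[5] tail/keep -> 0x3f
vd[6] tail/keep -> 0x8a
vd[7] tail/keep -> 0xa6

vd = [0, 245, 189, 197, 252, 63, 138, 166]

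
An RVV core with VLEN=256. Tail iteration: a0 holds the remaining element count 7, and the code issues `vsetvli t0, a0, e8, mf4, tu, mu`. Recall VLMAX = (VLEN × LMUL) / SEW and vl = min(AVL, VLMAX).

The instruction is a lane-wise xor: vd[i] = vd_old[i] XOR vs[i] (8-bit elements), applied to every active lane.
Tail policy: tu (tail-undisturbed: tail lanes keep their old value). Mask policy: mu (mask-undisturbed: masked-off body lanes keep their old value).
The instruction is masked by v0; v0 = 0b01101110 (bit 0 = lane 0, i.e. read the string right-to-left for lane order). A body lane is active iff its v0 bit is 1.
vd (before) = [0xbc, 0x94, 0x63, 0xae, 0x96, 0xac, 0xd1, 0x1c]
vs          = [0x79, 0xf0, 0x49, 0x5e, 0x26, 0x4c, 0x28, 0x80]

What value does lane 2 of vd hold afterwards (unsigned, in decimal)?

VLMAX = (256 × 1/4) / 8 = 8 lanes
AVL=7 ≤ VLMAX=8, so vl = 7
vd[0] mask-off/keep -> 0xbc
vd[1] xor(0x94,0xf0) -> 0x64
vd[2] xor(0x63,0x49) -> 0x2a
vd[3] xor(0xae,0x5e) -> 0xf0
vd[4] mask-off/keep -> 0x96
vd[5] xor(0xac,0x4c) -> 0xe0
vd[6] xor(0xd1,0x28) -> 0xf9
vd[7] tail/keep -> 0x1c

vd[2] = 42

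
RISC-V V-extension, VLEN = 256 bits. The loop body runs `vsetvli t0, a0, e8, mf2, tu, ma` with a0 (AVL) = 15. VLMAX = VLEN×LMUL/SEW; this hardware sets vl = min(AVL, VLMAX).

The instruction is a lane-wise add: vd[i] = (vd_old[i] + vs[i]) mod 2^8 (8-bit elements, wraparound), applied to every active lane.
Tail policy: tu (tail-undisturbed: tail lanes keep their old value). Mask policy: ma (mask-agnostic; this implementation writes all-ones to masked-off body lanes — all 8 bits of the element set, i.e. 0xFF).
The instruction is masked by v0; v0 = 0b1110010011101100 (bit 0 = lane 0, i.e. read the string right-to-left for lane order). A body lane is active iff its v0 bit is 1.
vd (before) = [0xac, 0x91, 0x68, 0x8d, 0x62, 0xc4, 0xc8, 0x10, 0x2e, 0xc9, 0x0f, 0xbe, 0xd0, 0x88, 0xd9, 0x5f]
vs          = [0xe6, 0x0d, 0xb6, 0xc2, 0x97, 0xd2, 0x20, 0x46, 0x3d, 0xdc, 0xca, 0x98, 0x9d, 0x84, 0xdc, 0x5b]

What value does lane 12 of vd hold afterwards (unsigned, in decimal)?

vd[12] = 255

VLMAX = VLEN×LMUL/SEW = 256×1/2/8 = 16
vl ← min(15, 16) = 15
[0] mask-off/ones = 0xff
[1] mask-off/ones = 0xff
[2] add(0x68,0xb6) = 0x1e
[3] add(0x8d,0xc2) = 0x4f
[4] mask-off/ones = 0xff
[5] add(0xc4,0xd2) = 0x96
[6] add(0xc8,0x20) = 0xe8
[7] add(0x10,0x46) = 0x56
[8] mask-off/ones = 0xff
[9] mask-off/ones = 0xff
[10] add(0x0f,0xca) = 0xd9
[11] mask-off/ones = 0xff
[12] mask-off/ones = 0xff
[13] add(0x88,0x84) = 0x0c
[14] add(0xd9,0xdc) = 0xb5
[15] tail/keep = 0x5f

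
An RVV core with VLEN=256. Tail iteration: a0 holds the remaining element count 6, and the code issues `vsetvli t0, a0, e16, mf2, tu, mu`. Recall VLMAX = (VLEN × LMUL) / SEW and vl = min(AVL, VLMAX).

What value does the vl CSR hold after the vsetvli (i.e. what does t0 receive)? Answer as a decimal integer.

vl = 6

VLMAX = VLEN×LMUL/SEW = 256×1/2/16 = 8
AVL=6 ≤ VLMAX=8, so vl = 6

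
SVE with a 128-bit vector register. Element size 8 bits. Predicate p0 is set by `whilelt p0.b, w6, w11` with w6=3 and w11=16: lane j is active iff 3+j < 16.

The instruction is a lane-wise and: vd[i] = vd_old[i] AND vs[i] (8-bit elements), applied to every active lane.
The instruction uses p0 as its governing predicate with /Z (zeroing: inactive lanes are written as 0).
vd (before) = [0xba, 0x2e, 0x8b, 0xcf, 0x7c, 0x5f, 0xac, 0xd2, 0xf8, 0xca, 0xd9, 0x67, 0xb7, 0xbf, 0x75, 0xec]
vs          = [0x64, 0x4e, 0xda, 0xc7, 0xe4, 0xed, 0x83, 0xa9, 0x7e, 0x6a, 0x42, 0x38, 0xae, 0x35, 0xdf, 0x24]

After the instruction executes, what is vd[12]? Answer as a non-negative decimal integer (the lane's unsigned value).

vd[12] = 166

register lanes = 128/8 = 16
active while 3+j < 16, i.e. j ∈ [0,13) capped at 16 ⇒ 13
  i=0: and(0xba,0x64) → 32
  i=1: and(0x2e,0x4e) → 14
  i=2: and(0x8b,0xda) → 138
  i=3: and(0xcf,0xc7) → 199
  i=4: and(0x7c,0xe4) → 100
  i=5: and(0x5f,0xed) → 77
  i=6: and(0xac,0x83) → 128
  i=7: and(0xd2,0xa9) → 128
  i=8: and(0xf8,0x7e) → 120
  i=9: and(0xca,0x6a) → 74
  i=10: and(0xd9,0x42) → 64
  i=11: and(0x67,0x38) → 32
  i=12: and(0xb7,0xae) → 166
  i=13: tail/zero → 0
  i=14: tail/zero → 0
  i=15: tail/zero → 0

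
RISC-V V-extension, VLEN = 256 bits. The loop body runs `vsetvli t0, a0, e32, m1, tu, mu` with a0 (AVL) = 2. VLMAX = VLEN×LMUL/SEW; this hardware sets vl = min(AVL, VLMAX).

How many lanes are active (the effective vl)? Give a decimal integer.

vl = 2

lanes per group: 256·1/32 = 8
vl = min(AVL, VLMAX) = min(2, 8) = 2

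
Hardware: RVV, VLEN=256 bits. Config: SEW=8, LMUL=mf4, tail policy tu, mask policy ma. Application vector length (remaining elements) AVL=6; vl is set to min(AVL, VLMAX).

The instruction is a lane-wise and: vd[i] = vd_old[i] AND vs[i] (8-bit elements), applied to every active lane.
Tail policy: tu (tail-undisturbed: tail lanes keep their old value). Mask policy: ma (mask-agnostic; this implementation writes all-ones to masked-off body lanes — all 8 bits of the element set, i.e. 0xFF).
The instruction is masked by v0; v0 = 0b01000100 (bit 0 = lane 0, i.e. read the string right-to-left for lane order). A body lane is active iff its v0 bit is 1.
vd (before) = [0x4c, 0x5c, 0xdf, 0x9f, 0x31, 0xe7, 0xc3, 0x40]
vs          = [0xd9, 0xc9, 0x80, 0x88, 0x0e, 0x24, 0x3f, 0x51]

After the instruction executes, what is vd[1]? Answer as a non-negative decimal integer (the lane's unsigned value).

VLMAX = (256 × 1/4) / 8 = 8 lanes
AVL=6 ≤ VLMAX=8, so vl = 6
  i=0: mask-off/ones → 255
  i=1: mask-off/ones → 255
  i=2: and(0xdf,0x80) → 128
  i=3: mask-off/ones → 255
  i=4: mask-off/ones → 255
  i=5: mask-off/ones → 255
  i=6: tail/keep → 195
  i=7: tail/keep → 64

vd[1] = 255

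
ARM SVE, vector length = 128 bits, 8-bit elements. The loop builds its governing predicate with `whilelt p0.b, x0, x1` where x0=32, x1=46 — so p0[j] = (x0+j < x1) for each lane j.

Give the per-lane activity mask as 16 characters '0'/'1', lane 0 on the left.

predicate = 1111111111111100

lane count: 128 div 8 = 16
whilelt: lane j active iff 32+j < 46 → j < 14 → 14 active
bits (lane 0 leftmost): 1111111111111100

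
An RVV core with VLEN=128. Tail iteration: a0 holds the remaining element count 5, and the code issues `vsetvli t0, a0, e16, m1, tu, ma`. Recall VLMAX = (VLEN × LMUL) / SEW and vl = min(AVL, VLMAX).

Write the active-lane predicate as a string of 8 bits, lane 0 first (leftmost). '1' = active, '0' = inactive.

predicate = 11111000

VLMAX = VLEN×LMUL/SEW = 128×1/16 = 8
vl ← min(5, 8) = 5
bits (lane 0 leftmost): 11111000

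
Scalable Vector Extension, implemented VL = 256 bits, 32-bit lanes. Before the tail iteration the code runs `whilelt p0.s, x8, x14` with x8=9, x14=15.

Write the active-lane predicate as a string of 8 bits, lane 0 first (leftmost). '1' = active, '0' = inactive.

256-bit reg / 32-bit elem → 8 lanes
p0[j] = (9+j < 15); true for j=0..5 → 6 lanes set
bits (lane 0 leftmost): 11111100

predicate = 11111100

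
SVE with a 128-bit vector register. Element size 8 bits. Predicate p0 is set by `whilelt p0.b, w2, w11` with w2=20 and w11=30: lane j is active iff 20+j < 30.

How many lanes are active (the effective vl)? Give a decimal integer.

vl = 10

lane count: 128 div 8 = 16
p0[j] = (20+j < 30); true for j=0..9 → 10 lanes set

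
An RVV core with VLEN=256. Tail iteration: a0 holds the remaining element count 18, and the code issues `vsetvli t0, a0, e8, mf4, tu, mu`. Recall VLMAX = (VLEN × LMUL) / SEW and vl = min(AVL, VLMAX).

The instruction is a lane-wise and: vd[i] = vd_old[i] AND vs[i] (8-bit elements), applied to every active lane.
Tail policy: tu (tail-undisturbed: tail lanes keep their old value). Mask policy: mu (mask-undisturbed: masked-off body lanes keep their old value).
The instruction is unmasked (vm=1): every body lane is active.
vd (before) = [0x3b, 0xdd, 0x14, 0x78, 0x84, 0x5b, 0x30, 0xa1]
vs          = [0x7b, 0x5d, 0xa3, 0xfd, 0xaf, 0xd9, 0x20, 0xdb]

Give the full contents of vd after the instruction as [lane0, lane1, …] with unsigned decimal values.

vd = [59, 93, 0, 120, 132, 89, 32, 129]

VLMAX = VLEN×LMUL/SEW = 256×1/4/8 = 8
vl = min(AVL, VLMAX) = min(18, 8) = 8
[0] and(0x3b,0x7b) = 0x3b
[1] and(0xdd,0x5d) = 0x5d
[2] and(0x14,0xa3) = 0x00
[3] and(0x78,0xfd) = 0x78
[4] and(0x84,0xaf) = 0x84
[5] and(0x5b,0xd9) = 0x59
[6] and(0x30,0x20) = 0x20
[7] and(0xa1,0xdb) = 0x81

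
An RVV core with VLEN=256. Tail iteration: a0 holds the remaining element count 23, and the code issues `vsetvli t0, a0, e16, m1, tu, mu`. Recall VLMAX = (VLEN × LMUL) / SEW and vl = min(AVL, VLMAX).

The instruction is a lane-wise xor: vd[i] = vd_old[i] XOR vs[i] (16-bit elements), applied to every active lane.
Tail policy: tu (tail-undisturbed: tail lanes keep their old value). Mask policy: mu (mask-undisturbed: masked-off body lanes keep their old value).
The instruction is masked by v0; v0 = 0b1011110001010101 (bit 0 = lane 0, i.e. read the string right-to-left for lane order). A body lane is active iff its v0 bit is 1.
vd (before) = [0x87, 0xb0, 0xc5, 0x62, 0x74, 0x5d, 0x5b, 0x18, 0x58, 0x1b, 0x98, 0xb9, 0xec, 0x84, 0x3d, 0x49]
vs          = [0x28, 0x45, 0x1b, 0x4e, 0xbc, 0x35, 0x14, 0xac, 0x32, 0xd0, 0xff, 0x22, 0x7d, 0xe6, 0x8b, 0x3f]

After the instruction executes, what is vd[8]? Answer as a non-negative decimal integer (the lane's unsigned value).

VLMAX = VLEN×LMUL/SEW = 256×1/16 = 16
AVL=23 > VLMAX=16, so vl = 16
lane  0: xor(0x87,0x28) ⇒ 0xaf
lane  1: mask-off/keep ⇒ 0xb0
lane  2: xor(0xc5,0x1b) ⇒ 0xde
lane  3: mask-off/keep ⇒ 0x62
lane  4: xor(0x74,0xbc) ⇒ 0xc8
lane  5: mask-off/keep ⇒ 0x5d
lane  6: xor(0x5b,0x14) ⇒ 0x4f
lane  7: mask-off/keep ⇒ 0x18
lane  8: mask-off/keep ⇒ 0x58
lane  9: mask-off/keep ⇒ 0x1b
lane 10: xor(0x98,0xff) ⇒ 0x67
lane 11: xor(0xb9,0x22) ⇒ 0x9b
lane 12: xor(0xec,0x7d) ⇒ 0x91
lane 13: xor(0x84,0xe6) ⇒ 0x62
lane 14: mask-off/keep ⇒ 0x3d
lane 15: xor(0x49,0x3f) ⇒ 0x76

vd[8] = 88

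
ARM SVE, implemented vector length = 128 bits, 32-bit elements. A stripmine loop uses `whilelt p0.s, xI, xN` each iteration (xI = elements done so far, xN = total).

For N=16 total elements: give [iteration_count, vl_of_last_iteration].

register lanes = 128/32 = 4
iterations = ceil(16/4) = 4; final-pass vl = 4

[iterations, last_vl] = [4, 4]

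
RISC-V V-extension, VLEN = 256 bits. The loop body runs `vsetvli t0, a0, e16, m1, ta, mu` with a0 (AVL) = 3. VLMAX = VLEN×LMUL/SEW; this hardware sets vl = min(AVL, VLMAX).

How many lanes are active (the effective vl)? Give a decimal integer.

vl = 3

lanes per group: 256·1/16 = 16
AVL=3 ≤ VLMAX=16, so vl = 3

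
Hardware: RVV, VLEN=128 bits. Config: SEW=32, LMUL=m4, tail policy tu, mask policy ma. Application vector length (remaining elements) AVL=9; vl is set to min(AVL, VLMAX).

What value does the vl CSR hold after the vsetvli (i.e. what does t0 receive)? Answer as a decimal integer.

vl = 9

lanes per group: 128·4/32 = 16
AVL=9 ≤ VLMAX=16, so vl = 9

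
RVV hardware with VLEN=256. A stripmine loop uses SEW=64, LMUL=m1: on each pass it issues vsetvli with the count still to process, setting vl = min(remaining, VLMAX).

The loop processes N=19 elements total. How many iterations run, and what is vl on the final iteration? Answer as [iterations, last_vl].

VLMAX = VLEN×LMUL/SEW = 256×1/64 = 4
iterations = ceil(19/4) = 5; final-pass vl = 3

[iterations, last_vl] = [5, 3]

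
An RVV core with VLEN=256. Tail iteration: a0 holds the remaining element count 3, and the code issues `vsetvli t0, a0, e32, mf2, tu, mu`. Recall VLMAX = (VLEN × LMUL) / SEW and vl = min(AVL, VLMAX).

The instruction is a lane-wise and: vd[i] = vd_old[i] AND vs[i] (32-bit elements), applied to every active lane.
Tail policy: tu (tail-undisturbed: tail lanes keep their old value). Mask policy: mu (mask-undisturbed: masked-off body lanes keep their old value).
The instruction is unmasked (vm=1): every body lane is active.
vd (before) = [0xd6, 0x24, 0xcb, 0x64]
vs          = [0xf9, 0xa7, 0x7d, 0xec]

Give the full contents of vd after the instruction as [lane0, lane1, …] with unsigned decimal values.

vd = [208, 36, 73, 100]

VLMAX = VLEN×LMUL/SEW = 256×1/2/32 = 4
AVL=3 ≤ VLMAX=4, so vl = 3
  i=0: and(0xd6,0xf9) → 208
  i=1: and(0x24,0xa7) → 36
  i=2: and(0xcb,0x7d) → 73
  i=3: tail/keep → 100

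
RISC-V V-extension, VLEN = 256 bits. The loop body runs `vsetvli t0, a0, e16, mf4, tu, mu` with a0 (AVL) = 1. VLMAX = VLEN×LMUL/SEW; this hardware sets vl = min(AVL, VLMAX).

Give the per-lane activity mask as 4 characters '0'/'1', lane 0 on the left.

predicate = 1000

VLMAX = (256 × 1/4) / 16 = 4 lanes
vl ← min(1, 4) = 1
bits (lane 0 leftmost): 1000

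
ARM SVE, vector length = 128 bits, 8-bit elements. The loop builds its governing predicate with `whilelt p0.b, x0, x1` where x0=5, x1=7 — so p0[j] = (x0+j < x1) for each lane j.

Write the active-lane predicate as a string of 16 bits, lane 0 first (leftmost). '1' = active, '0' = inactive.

predicate = 1100000000000000

register lanes = 128/8 = 16
whilelt: lane j active iff 5+j < 7 → j < 2 → 2 active
bits (lane 0 leftmost): 1100000000000000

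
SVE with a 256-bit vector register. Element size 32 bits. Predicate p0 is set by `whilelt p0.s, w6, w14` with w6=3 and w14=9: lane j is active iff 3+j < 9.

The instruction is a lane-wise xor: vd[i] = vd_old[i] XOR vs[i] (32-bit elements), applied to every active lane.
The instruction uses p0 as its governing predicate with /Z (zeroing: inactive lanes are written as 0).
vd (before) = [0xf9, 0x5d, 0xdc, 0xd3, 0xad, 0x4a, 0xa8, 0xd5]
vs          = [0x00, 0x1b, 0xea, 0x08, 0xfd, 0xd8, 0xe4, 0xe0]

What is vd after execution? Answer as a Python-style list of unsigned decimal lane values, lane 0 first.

256-bit reg / 32-bit elem → 8 lanes
whilelt: lane j active iff 3+j < 9 → j < 6 → 6 active
vd[0] xor(0xf9,0x00) -> 0xf9
vd[1] xor(0x5d,0x1b) -> 0x46
vd[2] xor(0xdc,0xea) -> 0x36
vd[3] xor(0xd3,0x08) -> 0xdb
vd[4] xor(0xad,0xfd) -> 0x50
vd[5] xor(0x4a,0xd8) -> 0x92
vd[6] tail/zero -> 0x00
vd[7] tail/zero -> 0x00

vd = [249, 70, 54, 219, 80, 146, 0, 0]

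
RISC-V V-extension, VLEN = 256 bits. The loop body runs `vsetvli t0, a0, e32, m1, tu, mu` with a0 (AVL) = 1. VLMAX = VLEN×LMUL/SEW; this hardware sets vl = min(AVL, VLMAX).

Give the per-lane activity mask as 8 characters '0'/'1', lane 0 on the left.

predicate = 10000000

lanes per group: 256·1/32 = 8
vl = min(AVL, VLMAX) = min(1, 8) = 1
bits (lane 0 leftmost): 10000000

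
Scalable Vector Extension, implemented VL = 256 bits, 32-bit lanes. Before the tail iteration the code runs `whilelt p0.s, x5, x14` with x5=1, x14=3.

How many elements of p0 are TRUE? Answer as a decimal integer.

256-bit reg / 32-bit elem → 8 lanes
active while 1+j < 3, i.e. j ∈ [0,2) capped at 8 ⇒ 2

vl = 2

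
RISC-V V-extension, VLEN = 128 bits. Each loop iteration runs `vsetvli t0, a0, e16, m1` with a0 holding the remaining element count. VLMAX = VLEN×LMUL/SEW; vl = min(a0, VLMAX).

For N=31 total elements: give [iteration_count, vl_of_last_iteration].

[iterations, last_vl] = [4, 7]

lanes per group: 128·1/16 = 8
iterations = ceil(31/8) = 4; final-pass vl = 7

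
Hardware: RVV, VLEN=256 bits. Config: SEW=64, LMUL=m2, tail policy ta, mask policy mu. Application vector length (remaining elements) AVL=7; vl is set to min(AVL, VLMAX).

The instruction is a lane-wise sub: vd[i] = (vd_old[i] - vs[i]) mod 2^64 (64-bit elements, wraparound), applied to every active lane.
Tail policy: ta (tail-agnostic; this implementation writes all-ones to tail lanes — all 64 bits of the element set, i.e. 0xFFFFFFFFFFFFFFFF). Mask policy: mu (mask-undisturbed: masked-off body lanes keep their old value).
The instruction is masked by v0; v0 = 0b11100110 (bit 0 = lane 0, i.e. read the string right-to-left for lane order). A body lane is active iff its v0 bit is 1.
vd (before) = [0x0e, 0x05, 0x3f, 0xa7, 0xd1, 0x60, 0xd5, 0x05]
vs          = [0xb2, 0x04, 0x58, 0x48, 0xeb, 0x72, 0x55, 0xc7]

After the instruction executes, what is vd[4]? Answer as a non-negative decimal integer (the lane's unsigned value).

vd[4] = 209

VLMAX = VLEN×LMUL/SEW = 256×2/64 = 8
vl = min(AVL, VLMAX) = min(7, 8) = 7
  i=0: mask-off/keep → 14
  i=1: sub(0x05,0x04) → 1
  i=2: sub(0x3f,0x58) → 18446744073709551591
  i=3: mask-off/keep → 167
  i=4: mask-off/keep → 209
  i=5: sub(0x60,0x72) → 18446744073709551598
  i=6: sub(0xd5,0x55) → 128
  i=7: tail/ones → 18446744073709551615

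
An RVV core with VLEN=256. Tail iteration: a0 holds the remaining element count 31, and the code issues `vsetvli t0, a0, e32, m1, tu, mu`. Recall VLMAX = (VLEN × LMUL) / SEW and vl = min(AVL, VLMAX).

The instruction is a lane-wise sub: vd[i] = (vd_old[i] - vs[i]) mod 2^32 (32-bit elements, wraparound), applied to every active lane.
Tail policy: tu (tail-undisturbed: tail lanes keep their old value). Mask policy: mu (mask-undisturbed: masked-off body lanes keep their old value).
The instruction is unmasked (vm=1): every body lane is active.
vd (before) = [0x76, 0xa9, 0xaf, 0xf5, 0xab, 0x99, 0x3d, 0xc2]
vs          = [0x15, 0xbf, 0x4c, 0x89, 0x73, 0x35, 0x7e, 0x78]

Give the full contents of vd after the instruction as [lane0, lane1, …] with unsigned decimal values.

vd = [97, 4294967274, 99, 108, 56, 100, 4294967231, 74]

VLMAX = (256 × 1) / 32 = 8 lanes
AVL=31 > VLMAX=8, so vl = 8
[0] sub(0x76,0x15) = 0x61
[1] sub(0xa9,0xbf) = 0xffffffea
[2] sub(0xaf,0x4c) = 0x63
[3] sub(0xf5,0x89) = 0x6c
[4] sub(0xab,0x73) = 0x38
[5] sub(0x99,0x35) = 0x64
[6] sub(0x3d,0x7e) = 0xffffffbf
[7] sub(0xc2,0x78) = 0x4a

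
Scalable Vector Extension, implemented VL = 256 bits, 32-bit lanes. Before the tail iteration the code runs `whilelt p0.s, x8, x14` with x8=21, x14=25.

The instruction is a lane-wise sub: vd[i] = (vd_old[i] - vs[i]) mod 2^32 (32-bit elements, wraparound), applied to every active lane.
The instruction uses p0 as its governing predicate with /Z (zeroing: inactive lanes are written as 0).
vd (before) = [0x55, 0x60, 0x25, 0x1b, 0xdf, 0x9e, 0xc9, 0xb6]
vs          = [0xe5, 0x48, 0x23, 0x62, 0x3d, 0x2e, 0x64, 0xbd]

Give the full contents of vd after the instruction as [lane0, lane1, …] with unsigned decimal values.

register lanes = 256/32 = 8
whilelt: lane j active iff 21+j < 25 → j < 4 → 4 active
[0] sub(0x55,0xe5) = 0xffffff70
[1] sub(0x60,0x48) = 0x18
[2] sub(0x25,0x23) = 0x02
[3] sub(0x1b,0x62) = 0xffffffb9
[4] tail/zero = 0x00
[5] tail/zero = 0x00
[6] tail/zero = 0x00
[7] tail/zero = 0x00

vd = [4294967152, 24, 2, 4294967225, 0, 0, 0, 0]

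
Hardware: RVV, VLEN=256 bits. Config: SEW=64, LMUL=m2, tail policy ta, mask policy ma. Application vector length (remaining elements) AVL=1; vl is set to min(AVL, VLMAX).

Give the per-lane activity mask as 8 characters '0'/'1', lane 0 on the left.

predicate = 10000000

VLMAX = (256 × 2) / 64 = 8 lanes
vl ← min(1, 8) = 1
bits (lane 0 leftmost): 10000000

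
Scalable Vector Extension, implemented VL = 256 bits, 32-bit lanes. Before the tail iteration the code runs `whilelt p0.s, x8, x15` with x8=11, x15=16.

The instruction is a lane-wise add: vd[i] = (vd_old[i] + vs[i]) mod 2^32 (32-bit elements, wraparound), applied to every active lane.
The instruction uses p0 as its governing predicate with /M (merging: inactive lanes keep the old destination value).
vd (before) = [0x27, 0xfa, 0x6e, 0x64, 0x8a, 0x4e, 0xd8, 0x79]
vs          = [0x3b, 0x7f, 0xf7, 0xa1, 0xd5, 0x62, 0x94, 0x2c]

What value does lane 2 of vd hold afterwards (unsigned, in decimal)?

vd[2] = 357

register lanes = 256/32 = 8
p0[j] = (11+j < 16); true for j=0..4 → 5 lanes set
lane  0: add(0x27,0x3b) ⇒ 0x62
lane  1: add(0xfa,0x7f) ⇒ 0x179
lane  2: add(0x6e,0xf7) ⇒ 0x165
lane  3: add(0x64,0xa1) ⇒ 0x105
lane  4: add(0x8a,0xd5) ⇒ 0x15f
lane  5: tail/keep ⇒ 0x4e
lane  6: tail/keep ⇒ 0xd8
lane  7: tail/keep ⇒ 0x79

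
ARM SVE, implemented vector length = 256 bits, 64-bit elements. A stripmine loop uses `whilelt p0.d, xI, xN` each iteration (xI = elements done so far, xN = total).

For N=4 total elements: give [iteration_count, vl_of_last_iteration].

register lanes = 256/64 = 4
4 elements at 4/iter → 1 passes, remainder 4 on the last

[iterations, last_vl] = [1, 4]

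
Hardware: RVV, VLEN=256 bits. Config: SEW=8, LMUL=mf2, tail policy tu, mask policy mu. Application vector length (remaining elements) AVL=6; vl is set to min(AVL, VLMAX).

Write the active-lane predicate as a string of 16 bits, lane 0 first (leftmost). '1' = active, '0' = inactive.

predicate = 1111110000000000

lanes per group: 256·1/2/8 = 16
AVL=6 ≤ VLMAX=16, so vl = 6
bits (lane 0 leftmost): 1111110000000000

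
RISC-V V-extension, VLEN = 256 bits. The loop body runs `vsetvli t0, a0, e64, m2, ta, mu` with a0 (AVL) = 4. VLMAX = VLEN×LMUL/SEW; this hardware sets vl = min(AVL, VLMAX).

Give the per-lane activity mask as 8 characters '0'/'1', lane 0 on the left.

predicate = 11110000

VLMAX = VLEN×LMUL/SEW = 256×2/64 = 8
vl = min(AVL, VLMAX) = min(4, 8) = 4
bits (lane 0 leftmost): 11110000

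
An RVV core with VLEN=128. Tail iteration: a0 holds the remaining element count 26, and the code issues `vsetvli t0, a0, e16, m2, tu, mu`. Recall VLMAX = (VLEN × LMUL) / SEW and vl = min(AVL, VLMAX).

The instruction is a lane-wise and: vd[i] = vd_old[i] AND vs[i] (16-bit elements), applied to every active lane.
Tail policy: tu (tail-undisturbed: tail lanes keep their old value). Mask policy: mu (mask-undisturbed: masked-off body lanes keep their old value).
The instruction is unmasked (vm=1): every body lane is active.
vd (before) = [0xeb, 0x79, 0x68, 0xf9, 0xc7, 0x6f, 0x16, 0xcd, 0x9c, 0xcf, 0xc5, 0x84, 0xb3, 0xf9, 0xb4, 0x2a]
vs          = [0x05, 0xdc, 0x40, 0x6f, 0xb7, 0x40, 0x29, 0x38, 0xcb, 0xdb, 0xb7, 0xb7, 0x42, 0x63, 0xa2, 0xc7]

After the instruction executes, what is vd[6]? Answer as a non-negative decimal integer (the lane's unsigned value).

vd[6] = 0

VLMAX = VLEN×LMUL/SEW = 128×2/16 = 16
vl = min(AVL, VLMAX) = min(26, 16) = 16
  i=0: and(0xeb,0x05) → 1
  i=1: and(0x79,0xdc) → 88
  i=2: and(0x68,0x40) → 64
  i=3: and(0xf9,0x6f) → 105
  i=4: and(0xc7,0xb7) → 135
  i=5: and(0x6f,0x40) → 64
  i=6: and(0x16,0x29) → 0
  i=7: and(0xcd,0x38) → 8
  i=8: and(0x9c,0xcb) → 136
  i=9: and(0xcf,0xdb) → 203
  i=10: and(0xc5,0xb7) → 133
  i=11: and(0x84,0xb7) → 132
  i=12: and(0xb3,0x42) → 2
  i=13: and(0xf9,0x63) → 97
  i=14: and(0xb4,0xa2) → 160
  i=15: and(0x2a,0xc7) → 2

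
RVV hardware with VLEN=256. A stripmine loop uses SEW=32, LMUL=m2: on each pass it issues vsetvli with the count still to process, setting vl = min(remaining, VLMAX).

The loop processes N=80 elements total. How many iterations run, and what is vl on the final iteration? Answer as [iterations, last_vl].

VLMAX = (256 × 2) / 32 = 16 lanes
80 elements at 16/iter → 5 passes, remainder 16 on the last

[iterations, last_vl] = [5, 16]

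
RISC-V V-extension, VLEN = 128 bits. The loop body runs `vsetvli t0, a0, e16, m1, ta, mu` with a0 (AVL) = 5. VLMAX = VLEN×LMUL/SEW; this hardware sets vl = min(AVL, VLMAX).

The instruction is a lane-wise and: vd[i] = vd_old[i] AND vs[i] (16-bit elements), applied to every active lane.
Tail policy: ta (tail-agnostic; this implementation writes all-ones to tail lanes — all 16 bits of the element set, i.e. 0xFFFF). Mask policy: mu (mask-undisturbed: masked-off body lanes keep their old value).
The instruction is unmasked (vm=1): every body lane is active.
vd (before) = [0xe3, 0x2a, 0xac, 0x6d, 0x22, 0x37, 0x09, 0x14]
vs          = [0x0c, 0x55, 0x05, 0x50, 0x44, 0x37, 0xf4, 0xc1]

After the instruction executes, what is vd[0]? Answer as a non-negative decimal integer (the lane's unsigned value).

vd[0] = 0

VLMAX = VLEN×LMUL/SEW = 128×1/16 = 8
vl ← min(5, 8) = 5
[0] and(0xe3,0x0c) = 0x00
[1] and(0x2a,0x55) = 0x00
[2] and(0xac,0x05) = 0x04
[3] and(0x6d,0x50) = 0x40
[4] and(0x22,0x44) = 0x00
[5] tail/ones = 0xffff
[6] tail/ones = 0xffff
[7] tail/ones = 0xffff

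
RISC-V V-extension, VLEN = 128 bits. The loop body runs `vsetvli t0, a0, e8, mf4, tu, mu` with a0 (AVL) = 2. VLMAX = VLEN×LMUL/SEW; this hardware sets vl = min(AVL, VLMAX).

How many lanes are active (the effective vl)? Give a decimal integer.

lanes per group: 128·1/4/8 = 4
vl ← min(2, 4) = 2

vl = 2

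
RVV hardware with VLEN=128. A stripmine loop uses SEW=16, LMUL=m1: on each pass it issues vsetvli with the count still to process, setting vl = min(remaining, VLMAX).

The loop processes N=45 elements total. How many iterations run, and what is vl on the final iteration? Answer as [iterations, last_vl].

VLMAX = (128 × 1) / 16 = 8 lanes
N=45: ⌈45/8⌉ = 6 iters; last vl = 45 − 5×8 = 5

[iterations, last_vl] = [6, 5]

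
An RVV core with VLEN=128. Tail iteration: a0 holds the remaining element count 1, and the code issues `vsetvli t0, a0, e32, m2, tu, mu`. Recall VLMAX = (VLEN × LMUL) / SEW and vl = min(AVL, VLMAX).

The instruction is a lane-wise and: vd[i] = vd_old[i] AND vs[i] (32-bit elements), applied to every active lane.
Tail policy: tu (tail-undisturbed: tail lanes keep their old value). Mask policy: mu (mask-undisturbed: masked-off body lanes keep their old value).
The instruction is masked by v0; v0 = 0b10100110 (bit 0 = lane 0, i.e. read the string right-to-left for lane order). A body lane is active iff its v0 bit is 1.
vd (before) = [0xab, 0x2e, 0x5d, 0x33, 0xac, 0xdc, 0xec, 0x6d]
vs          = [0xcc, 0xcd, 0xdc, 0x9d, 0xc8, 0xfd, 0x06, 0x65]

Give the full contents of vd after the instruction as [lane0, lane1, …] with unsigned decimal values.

vd = [171, 46, 93, 51, 172, 220, 236, 109]

VLMAX = (128 × 2) / 32 = 8 lanes
AVL=1 ≤ VLMAX=8, so vl = 1
lane  0: mask-off/keep ⇒ 0xab
lane  1: tail/keep ⇒ 0x2e
lane  2: tail/keep ⇒ 0x5d
lane  3: tail/keep ⇒ 0x33
lane  4: tail/keep ⇒ 0xac
lane  5: tail/keep ⇒ 0xdc
lane  6: tail/keep ⇒ 0xec
lane  7: tail/keep ⇒ 0x6d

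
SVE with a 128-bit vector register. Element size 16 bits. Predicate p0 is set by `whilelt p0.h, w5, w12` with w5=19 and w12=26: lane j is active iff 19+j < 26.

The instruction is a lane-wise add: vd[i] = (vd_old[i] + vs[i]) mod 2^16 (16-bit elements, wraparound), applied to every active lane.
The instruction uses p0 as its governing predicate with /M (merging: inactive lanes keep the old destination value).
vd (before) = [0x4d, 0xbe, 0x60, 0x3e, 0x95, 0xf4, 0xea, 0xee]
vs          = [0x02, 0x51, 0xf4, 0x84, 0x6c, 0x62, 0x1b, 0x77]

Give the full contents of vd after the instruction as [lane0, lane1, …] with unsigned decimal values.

register lanes = 128/16 = 8
whilelt: lane j active iff 19+j < 26 → j < 7 → 7 active
[0] add(0x4d,0x02) = 0x4f
[1] add(0xbe,0x51) = 0x10f
[2] add(0x60,0xf4) = 0x154
[3] add(0x3e,0x84) = 0xc2
[4] add(0x95,0x6c) = 0x101
[5] add(0xf4,0x62) = 0x156
[6] add(0xea,0x1b) = 0x105
[7] tail/keep = 0xee

vd = [79, 271, 340, 194, 257, 342, 261, 238]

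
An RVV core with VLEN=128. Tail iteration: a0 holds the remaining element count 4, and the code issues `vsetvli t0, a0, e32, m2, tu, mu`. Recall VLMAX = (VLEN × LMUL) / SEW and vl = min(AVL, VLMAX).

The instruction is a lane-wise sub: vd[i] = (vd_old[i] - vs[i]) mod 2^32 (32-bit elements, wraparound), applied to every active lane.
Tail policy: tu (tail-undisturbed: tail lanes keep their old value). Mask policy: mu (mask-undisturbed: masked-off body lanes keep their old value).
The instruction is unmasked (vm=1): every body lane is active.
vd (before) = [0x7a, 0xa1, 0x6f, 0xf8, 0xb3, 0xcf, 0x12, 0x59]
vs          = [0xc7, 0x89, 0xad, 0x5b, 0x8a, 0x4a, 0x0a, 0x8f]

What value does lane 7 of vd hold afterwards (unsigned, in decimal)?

VLMAX = (128 × 2) / 32 = 8 lanes
AVL=4 ≤ VLMAX=8, so vl = 4
[0] sub(0x7a,0xc7) = 0xffffffb3
[1] sub(0xa1,0x89) = 0x18
[2] sub(0x6f,0xad) = 0xffffffc2
[3] sub(0xf8,0x5b) = 0x9d
[4] tail/keep = 0xb3
[5] tail/keep = 0xcf
[6] tail/keep = 0x12
[7] tail/keep = 0x59

vd[7] = 89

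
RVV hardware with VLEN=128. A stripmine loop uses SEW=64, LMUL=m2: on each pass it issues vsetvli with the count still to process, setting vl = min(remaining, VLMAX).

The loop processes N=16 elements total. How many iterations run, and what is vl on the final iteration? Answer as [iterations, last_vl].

lanes per group: 128·2/64 = 4
iterations = ceil(16/4) = 4; final-pass vl = 4

[iterations, last_vl] = [4, 4]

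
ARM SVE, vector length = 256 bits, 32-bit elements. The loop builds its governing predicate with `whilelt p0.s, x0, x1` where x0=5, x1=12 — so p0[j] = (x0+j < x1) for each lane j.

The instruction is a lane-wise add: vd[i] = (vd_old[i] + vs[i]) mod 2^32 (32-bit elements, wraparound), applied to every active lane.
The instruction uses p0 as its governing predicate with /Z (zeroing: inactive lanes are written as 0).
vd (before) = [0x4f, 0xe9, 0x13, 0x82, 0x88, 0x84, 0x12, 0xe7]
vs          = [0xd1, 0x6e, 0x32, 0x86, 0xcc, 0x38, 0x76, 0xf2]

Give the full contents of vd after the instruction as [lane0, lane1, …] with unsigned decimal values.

register lanes = 256/32 = 8
active while 5+j < 12, i.e. j ∈ [0,7) capped at 8 ⇒ 7
  i=0: add(0x4f,0xd1) → 288
  i=1: add(0xe9,0x6e) → 343
  i=2: add(0x13,0x32) → 69
  i=3: add(0x82,0x86) → 264
  i=4: add(0x88,0xcc) → 340
  i=5: add(0x84,0x38) → 188
  i=6: add(0x12,0x76) → 136
  i=7: tail/zero → 0

vd = [288, 343, 69, 264, 340, 188, 136, 0]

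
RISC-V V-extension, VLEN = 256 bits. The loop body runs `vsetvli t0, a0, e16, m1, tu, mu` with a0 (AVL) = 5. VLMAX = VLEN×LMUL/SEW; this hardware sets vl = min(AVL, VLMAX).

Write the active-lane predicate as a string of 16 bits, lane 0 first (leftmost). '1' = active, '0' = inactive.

predicate = 1111100000000000

VLMAX = VLEN×LMUL/SEW = 256×1/16 = 16
vl ← min(5, 16) = 5
bits (lane 0 leftmost): 1111100000000000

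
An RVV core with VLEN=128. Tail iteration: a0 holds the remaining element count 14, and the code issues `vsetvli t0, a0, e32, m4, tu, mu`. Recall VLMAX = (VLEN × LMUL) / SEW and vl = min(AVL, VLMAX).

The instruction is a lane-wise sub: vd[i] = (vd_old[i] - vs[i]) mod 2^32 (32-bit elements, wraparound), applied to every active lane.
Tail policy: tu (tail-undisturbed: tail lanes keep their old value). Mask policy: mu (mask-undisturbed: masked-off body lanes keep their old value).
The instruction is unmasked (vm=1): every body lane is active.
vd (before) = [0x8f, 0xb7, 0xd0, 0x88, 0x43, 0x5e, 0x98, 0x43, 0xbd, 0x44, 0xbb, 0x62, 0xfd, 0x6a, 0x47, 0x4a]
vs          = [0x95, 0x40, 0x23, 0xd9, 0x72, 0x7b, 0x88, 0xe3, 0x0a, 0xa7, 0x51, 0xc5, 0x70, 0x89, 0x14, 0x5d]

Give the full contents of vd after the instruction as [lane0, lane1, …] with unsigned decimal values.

VLMAX = VLEN×LMUL/SEW = 128×4/32 = 16
vl = min(AVL, VLMAX) = min(14, 16) = 14
  i=0: sub(0x8f,0x95) → 4294967290
  i=1: sub(0xb7,0x40) → 119
  i=2: sub(0xd0,0x23) → 173
  i=3: sub(0x88,0xd9) → 4294967215
  i=4: sub(0x43,0x72) → 4294967249
  i=5: sub(0x5e,0x7b) → 4294967267
  i=6: sub(0x98,0x88) → 16
  i=7: sub(0x43,0xe3) → 4294967136
  i=8: sub(0xbd,0x0a) → 179
  i=9: sub(0x44,0xa7) → 4294967197
  i=10: sub(0xbb,0x51) → 106
  i=11: sub(0x62,0xc5) → 4294967197
  i=12: sub(0xfd,0x70) → 141
  i=13: sub(0x6a,0x89) → 4294967265
  i=14: tail/keep → 71
  i=15: tail/keep → 74

vd = [4294967290, 119, 173, 4294967215, 4294967249, 4294967267, 16, 4294967136, 179, 4294967197, 106, 4294967197, 141, 4294967265, 71, 74]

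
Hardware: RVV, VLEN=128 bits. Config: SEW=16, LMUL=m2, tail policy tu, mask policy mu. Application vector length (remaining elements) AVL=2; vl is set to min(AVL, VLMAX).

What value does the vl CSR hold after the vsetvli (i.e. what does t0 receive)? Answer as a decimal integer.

vl = 2

VLMAX = VLEN×LMUL/SEW = 128×2/16 = 16
vl ← min(2, 16) = 2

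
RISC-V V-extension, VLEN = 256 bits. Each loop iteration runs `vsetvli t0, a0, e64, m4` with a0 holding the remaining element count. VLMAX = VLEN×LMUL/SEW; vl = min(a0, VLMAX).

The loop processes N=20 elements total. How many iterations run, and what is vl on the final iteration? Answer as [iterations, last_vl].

VLMAX = (256 × 4) / 64 = 16 lanes
iterations = ceil(20/16) = 2; final-pass vl = 4

[iterations, last_vl] = [2, 4]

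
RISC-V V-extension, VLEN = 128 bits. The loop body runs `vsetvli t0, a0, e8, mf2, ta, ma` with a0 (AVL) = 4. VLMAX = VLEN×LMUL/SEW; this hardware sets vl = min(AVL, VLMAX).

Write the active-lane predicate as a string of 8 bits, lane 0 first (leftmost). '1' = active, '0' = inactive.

predicate = 11110000

lanes per group: 128·1/2/8 = 8
vl ← min(4, 8) = 4
bits (lane 0 leftmost): 11110000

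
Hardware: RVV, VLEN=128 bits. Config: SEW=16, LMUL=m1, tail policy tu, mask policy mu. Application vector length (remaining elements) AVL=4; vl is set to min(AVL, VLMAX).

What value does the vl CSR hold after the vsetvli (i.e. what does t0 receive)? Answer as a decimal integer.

VLMAX = (128 × 1) / 16 = 8 lanes
AVL=4 ≤ VLMAX=8, so vl = 4

vl = 4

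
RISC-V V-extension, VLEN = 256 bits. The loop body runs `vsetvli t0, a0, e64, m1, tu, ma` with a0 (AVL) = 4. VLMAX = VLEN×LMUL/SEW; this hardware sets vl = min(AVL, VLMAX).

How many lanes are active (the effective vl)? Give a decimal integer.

lanes per group: 256·1/64 = 4
vl ← min(4, 4) = 4

vl = 4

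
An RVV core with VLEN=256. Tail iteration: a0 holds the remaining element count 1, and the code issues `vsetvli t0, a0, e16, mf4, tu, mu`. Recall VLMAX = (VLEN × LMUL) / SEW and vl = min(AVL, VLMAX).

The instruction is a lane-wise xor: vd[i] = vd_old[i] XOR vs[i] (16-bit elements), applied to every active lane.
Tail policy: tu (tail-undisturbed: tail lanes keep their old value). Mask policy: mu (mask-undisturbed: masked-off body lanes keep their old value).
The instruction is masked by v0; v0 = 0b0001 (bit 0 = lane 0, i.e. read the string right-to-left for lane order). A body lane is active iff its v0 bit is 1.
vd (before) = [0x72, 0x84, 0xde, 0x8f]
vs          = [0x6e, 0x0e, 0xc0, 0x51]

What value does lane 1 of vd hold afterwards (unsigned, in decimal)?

VLMAX = VLEN×LMUL/SEW = 256×1/4/16 = 4
vl ← min(1, 4) = 1
vd[0] xor(0x72,0x6e) -> 0x1c
vd[1] tail/keep -> 0x84
vd[2] tail/keep -> 0xde
vd[3] tail/keep -> 0x8f

vd[1] = 132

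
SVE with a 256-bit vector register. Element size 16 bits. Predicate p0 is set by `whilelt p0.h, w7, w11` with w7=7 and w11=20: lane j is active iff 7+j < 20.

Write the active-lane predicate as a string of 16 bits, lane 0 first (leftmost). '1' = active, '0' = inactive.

256-bit reg / 16-bit elem → 16 lanes
whilelt: lane j active iff 7+j < 20 → j < 13 → 13 active
bits (lane 0 leftmost): 1111111111111000

predicate = 1111111111111000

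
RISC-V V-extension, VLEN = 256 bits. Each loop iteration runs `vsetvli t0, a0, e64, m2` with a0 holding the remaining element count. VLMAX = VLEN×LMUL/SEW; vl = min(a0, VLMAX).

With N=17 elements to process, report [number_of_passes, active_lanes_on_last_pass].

lanes per group: 256·2/64 = 8
iterations = ceil(17/8) = 3; final-pass vl = 1

[iterations, last_vl] = [3, 1]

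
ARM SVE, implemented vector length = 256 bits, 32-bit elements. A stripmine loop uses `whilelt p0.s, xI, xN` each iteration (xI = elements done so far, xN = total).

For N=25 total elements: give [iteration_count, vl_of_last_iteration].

[iterations, last_vl] = [4, 1]

register lanes = 256/32 = 8
N=25: ⌈25/8⌉ = 4 iters; last vl = 25 − 3×8 = 1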